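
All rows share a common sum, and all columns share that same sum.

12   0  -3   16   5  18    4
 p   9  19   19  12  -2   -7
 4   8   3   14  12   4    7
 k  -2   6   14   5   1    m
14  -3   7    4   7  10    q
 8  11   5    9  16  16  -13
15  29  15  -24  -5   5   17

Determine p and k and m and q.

Rows 1 and 3 both sum to 52, so that's the common total.
The known cells in row 2 total 50, leaving 52 − 50 = 2 for the blank.
The known cells in row 5 total 39, leaving 52 − 39 = 13 for the blank.
The known cells in column 7 total 21, leaving 52 − 21 = 31 for the blank.
The known cells in row 4 total 55, leaving 52 − 55 = -3 for the blank.

p = 2, k = -3, m = 31, q = 13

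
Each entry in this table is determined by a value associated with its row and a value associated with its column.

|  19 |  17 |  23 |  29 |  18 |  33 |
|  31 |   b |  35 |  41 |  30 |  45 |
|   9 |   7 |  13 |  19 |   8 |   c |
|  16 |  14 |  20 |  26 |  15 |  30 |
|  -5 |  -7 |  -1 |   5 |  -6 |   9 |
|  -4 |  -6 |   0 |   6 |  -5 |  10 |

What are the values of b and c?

b = 29, c = 23

The difference between any two rows is the same in every column — this is an addition table with the headers hidden.
Row 2 minus row 1 is 31 − 19 = 12, so its entry in column 2 is 17 + 12 = 29.
Row 3 minus row 1 is 9 − 19 = -10, so its entry in column 6 is 33 + (-10) = 23.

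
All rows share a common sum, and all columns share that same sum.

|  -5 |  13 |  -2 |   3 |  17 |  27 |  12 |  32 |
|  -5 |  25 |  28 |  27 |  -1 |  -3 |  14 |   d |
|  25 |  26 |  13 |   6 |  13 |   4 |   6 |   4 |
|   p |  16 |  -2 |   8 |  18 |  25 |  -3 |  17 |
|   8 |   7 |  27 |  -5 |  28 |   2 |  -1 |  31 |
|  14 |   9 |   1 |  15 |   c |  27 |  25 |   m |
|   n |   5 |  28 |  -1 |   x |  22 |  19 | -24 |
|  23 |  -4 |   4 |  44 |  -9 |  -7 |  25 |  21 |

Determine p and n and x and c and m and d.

Rows 1 and 3 both sum to 97, so that's the common total.
The known cells in row 4 total 79, leaving 97 − 79 = 18 for the blank.
The known cells in row 2 total 85, leaving 97 − 85 = 12 for the blank.
The known cells in column 8 total 93, leaving 97 − 93 = 4 for the blank.
The known cells in row 6 total 95, leaving 97 − 95 = 2 for the blank.
The known cells in column 5 total 68, leaving 97 − 68 = 29 for the blank.
The known cells in row 7 total 78, leaving 97 − 78 = 19 for the blank.

p = 18, n = 19, x = 29, c = 2, m = 4, d = 12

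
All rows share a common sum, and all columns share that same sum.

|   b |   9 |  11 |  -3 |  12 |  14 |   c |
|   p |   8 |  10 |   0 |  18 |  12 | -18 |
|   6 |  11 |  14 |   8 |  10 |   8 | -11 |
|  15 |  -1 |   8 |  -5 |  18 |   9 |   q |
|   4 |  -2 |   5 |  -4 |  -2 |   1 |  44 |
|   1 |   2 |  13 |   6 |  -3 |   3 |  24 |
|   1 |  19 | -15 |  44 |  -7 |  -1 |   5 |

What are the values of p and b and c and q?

Rows 3 and 5 both sum to 46, so that's the common total.
The known cells in row 2 total 30, leaving 46 − 30 = 16 for the blank.
The known cells in row 4 total 44, leaving 46 − 44 = 2 for the blank.
The known cells in column 7 total 46, leaving 46 − 46 = 0 for the blank.
The known cells in row 1 total 43, leaving 46 − 43 = 3 for the blank.

p = 16, b = 3, c = 0, q = 2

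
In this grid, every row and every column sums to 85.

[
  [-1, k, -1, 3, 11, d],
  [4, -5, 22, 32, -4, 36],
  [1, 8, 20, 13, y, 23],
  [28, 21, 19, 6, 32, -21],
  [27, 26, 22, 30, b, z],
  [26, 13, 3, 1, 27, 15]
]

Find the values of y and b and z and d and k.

y = 20, b = -1, z = -19, d = 51, k = 22

Column 2: -5 + 8 + 21 + 26 + 13 = 63, so its missing entry is 85 − 63 = 22.
Row 3: 1 + 8 + 20 + 13 + 23 = 65, so its missing entry is 85 − 65 = 20.
Column 5: 11 − 4 + 20 + 32 + 27 = 86, so its missing entry is 85 − 86 = -1.
Row 5: 27 + 26 + 22 + 30 − 1 = 104, so its missing entry is 85 − 104 = -19.
Row 1: -1 + 22 − 1 + 3 + 11 = 34, so its missing entry is 85 − 34 = 51.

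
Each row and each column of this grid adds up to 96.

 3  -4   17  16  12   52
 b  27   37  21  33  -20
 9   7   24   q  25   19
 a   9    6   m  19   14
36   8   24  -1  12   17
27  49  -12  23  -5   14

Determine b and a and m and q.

The known cells in row 2 total 98, leaving 96 − 98 = -2 for the blank.
The known cells in row 3 total 84, leaving 96 − 84 = 12 for the blank.
The known cells in column 4 total 71, leaving 96 − 71 = 25 for the blank.
The known cells in row 4 total 73, leaving 96 − 73 = 23 for the blank.

b = -2, a = 23, m = 25, q = 12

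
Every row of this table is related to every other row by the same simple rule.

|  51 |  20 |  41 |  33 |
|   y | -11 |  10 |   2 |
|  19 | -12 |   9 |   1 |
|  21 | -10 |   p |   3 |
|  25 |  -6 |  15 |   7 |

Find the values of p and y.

The difference between any two rows is the same in every column — this is an addition table with the headers hidden.
Row 4 minus row 1 is -10 − 20 = -30, so its entry in column 3 is 41 + (-30) = 11.
Row 2 minus row 1 is -11 − 20 = -31, so its entry in column 1 is 51 + (-31) = 20.

p = 11, y = 20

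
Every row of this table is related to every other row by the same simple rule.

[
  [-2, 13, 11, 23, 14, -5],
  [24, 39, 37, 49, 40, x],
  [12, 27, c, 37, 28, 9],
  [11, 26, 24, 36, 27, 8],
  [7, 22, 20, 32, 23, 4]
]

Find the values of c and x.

c = 25, x = 21

The difference between any two rows is the same in every column — this is an addition table with the headers hidden.
Row 3 minus row 1 is 27 − 13 = 14, so its entry in column 3 is 11 + 14 = 25.
Row 2 minus row 1 is 39 − 13 = 26, so its entry in column 6 is -5 + 26 = 21.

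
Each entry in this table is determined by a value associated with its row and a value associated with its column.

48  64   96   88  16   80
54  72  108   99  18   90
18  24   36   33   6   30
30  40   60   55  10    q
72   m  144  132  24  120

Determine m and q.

Each row is a constant multiple of every other row — this is a multiplication table with the headers hidden.
Row 5 is 24/16 = 3/2 times row 1, so its entry in column 2 is 64 × 3/2 = 96.
Row 4 is 10/16 = 5/8 times row 1, so its entry in column 6 is 80 × 5/8 = 50.

m = 96, q = 50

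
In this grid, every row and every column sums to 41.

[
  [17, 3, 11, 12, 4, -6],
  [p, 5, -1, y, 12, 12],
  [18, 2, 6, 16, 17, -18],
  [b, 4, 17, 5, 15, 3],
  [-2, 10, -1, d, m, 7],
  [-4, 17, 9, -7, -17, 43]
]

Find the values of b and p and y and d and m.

The known cells in column 5 total 31, leaving 41 − 31 = 10 for the blank.
The known cells in row 5 total 24, leaving 41 − 24 = 17 for the blank.
The known cells in row 4 total 44, leaving 41 − 44 = -3 for the blank.
The known cells in column 1 total 26, leaving 41 − 26 = 15 for the blank.
The known cells in row 2 total 43, leaving 41 − 43 = -2 for the blank.

b = -3, p = 15, y = -2, d = 17, m = 10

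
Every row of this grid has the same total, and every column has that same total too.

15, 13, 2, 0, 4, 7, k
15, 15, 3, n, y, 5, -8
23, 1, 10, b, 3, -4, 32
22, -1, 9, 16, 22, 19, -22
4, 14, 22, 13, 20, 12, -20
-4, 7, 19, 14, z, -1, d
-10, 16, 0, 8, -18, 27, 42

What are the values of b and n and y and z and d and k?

b = 0, n = 14, y = 21, z = 13, d = 17, k = 24

Rows 4 and 5 both sum to 65, so that's the common total.
The known cells in row 1 total 41, leaving 65 − 41 = 24 for the blank.
The known cells in row 3 total 65, leaving 65 − 65 = 0 for the blank.
The known cells in column 7 total 48, leaving 65 − 48 = 17 for the blank.
The known cells in row 6 total 52, leaving 65 − 52 = 13 for the blank.
The known cells in column 5 total 44, leaving 65 − 44 = 21 for the blank.
The known cells in row 2 total 51, leaving 65 − 51 = 14 for the blank.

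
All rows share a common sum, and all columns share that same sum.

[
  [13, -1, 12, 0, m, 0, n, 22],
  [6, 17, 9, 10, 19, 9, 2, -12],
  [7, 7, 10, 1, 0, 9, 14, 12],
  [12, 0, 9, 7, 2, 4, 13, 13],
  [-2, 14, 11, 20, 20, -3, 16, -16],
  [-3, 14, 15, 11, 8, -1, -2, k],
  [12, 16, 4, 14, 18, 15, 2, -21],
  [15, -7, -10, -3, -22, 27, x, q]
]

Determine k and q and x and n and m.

Rows 2 and 3 both sum to 60, so that's the common total.
The known cells in column 5 total 45, leaving 60 − 45 = 15 for the blank.
The known cells in row 6 total 42, leaving 60 − 42 = 18 for the blank.
The known cells in column 8 total 16, leaving 60 − 16 = 44 for the blank.
The known cells in row 1 total 61, leaving 60 − 61 = -1 for the blank.
The known cells in row 8 total 44, leaving 60 − 44 = 16 for the blank.

k = 18, q = 44, x = 16, n = -1, m = 15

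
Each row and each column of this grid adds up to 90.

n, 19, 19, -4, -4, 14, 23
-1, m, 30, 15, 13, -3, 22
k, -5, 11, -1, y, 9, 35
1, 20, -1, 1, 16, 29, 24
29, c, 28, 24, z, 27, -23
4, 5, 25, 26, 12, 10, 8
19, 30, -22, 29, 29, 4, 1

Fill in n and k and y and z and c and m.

The known cells in row 1 total 67, leaving 90 − 67 = 23 for the blank.
The known cells in row 2 total 76, leaving 90 − 76 = 14 for the blank.
The known cells in column 1 total 75, leaving 90 − 75 = 15 for the blank.
The known cells in row 3 total 64, leaving 90 − 64 = 26 for the blank.
The known cells in column 5 total 92, leaving 90 − 92 = -2 for the blank.
The known cells in row 5 total 83, leaving 90 − 83 = 7 for the blank.

n = 23, k = 15, y = 26, z = -2, c = 7, m = 14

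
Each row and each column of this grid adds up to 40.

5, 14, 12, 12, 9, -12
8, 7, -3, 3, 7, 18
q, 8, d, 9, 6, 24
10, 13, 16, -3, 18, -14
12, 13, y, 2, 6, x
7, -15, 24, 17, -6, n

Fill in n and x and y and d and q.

Row 6: 7 − 15 + 24 + 17 − 6 = 27, so its missing entry is 40 − 27 = 13.
Column 1: 5 + 8 + 10 + 12 + 7 = 42, so its missing entry is 40 − 42 = -2.
Column 6: -12 + 18 + 24 − 14 + 13 = 29, so its missing entry is 40 − 29 = 11.
Row 5: 12 + 13 + 2 + 6 + 11 = 44, so its missing entry is 40 − 44 = -4.
Row 3: -2 + 8 + 9 + 6 + 24 = 45, so its missing entry is 40 − 45 = -5.

n = 13, x = 11, y = -4, d = -5, q = -2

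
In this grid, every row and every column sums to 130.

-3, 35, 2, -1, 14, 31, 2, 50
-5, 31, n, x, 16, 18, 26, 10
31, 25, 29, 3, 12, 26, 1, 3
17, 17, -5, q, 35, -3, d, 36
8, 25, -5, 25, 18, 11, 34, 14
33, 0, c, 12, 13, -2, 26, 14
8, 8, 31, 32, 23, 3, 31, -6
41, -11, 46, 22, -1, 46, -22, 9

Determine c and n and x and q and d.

The known cells in column 7 total 98, leaving 130 − 98 = 32 for the blank.
The known cells in row 4 total 129, leaving 130 − 129 = 1 for the blank.
The known cells in column 4 total 94, leaving 130 − 94 = 36 for the blank.
The known cells in row 2 total 132, leaving 130 − 132 = -2 for the blank.
The known cells in row 6 total 96, leaving 130 − 96 = 34 for the blank.

c = 34, n = -2, x = 36, q = 1, d = 32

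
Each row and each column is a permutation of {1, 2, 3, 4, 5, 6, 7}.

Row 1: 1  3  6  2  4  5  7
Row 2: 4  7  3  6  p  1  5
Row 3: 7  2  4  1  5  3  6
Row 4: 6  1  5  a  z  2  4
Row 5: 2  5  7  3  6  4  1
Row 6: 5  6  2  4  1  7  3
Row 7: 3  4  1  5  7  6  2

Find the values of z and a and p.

z = 3, a = 7, p = 2

Cell (4,4): column 4 already has {1, 2, 3, 4, 5, 6} → 7.
For row 4, column 5: row 4 already has {1, 2, 4, 5, 6, 7}; that leaves 3.
Cell (2,5): row 2 already has {1, 3, 4, 5, 6, 7} → 2.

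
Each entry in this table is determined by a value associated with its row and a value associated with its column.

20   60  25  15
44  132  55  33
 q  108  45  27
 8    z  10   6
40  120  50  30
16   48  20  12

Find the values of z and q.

Each row is a constant multiple of every other row — this is a multiplication table with the headers hidden.
Row 4 is 6/15 = 2/5 times row 1, so its entry in column 2 is 60 × 2/5 = 24.
Row 3 is 27/15 = 9/5 times row 1, so its entry in column 1 is 20 × 9/5 = 36.

z = 24, q = 36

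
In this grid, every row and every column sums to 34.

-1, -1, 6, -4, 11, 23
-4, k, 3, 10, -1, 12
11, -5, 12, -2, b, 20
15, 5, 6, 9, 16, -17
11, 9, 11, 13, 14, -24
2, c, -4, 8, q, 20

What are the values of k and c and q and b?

k = 14, c = 12, q = -4, b = -2

Row 2: -4 + 3 + 10 − 1 + 12 = 20, so its missing entry is 34 − 20 = 14.
Column 2: -1 + 14 − 5 + 5 + 9 = 22, so its missing entry is 34 − 22 = 12.
Row 6: 2 + 12 − 4 + 8 + 20 = 38, so its missing entry is 34 − 38 = -4.
Row 3: 11 − 5 + 12 − 2 + 20 = 36, so its missing entry is 34 − 36 = -2.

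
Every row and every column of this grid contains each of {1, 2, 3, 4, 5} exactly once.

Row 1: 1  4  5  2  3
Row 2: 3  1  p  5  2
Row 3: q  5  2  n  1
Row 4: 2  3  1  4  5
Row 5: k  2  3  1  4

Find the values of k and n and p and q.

Cell (5,1): row 5 already has {1, 2, 3, 4} → 5.
Cell (3,4): column 4 already has {1, 2, 4, 5} → 3.
For row 2, column 3: row 2 already has {1, 2, 3, 5}; that leaves 4.
Cell (3,1): row 3 already has {1, 2, 3, 5} → 4.

k = 5, n = 3, p = 4, q = 4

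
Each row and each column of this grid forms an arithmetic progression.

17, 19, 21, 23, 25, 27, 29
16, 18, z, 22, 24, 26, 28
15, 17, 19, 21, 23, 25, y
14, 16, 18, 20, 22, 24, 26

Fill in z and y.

z = 20, y = 27

Along each row the entries change by 2 per step; down each column they change by -1.
Row 2: from 16 at column 1, stepping by 2 to column 3 gives 20.
Row 3: from 15 at column 1, stepping by 2 to column 7 gives 27.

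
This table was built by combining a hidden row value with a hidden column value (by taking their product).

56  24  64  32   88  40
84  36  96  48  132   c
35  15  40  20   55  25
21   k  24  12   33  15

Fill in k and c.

k = 9, c = 60

Each row is a constant multiple of every other row — this is a multiplication table with the headers hidden.
Row 4 is 12/32 = 3/8 times row 1, so its entry in column 2 is 24 × 3/8 = 9.
Row 2 is 48/32 = 3/2 times row 1, so its entry in column 6 is 40 × 3/2 = 60.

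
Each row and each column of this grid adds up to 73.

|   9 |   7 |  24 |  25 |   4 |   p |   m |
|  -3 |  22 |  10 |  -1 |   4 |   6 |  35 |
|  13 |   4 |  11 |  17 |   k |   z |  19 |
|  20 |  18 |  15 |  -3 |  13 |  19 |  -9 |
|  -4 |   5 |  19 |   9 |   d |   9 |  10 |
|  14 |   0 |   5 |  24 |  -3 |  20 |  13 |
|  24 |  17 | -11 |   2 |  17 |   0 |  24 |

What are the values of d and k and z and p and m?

d = 25, k = 13, z = -4, p = 23, m = -19

Row 5: -4 + 5 + 19 + 9 + 9 + 10 = 48, so its missing entry is 73 − 48 = 25.
Column 5: 4 + 4 + 13 + 25 − 3 + 17 = 60, so its missing entry is 73 − 60 = 13.
Column 7: 35 + 19 − 9 + 10 + 13 + 24 = 92, so its missing entry is 73 − 92 = -19.
Row 1: 9 + 7 + 24 + 25 + 4 − 19 = 50, so its missing entry is 73 − 50 = 23.
Row 3: 13 + 4 + 11 + 17 + 13 + 19 = 77, so its missing entry is 73 − 77 = -4.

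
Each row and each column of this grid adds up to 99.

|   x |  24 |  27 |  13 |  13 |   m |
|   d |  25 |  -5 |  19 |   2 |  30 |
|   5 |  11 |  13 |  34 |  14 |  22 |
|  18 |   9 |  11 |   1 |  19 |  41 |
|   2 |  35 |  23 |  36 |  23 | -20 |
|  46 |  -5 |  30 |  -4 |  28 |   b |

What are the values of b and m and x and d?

Row 2 has 25 − 5 + 19 + 2 + 30 = 71; the blank must be 99 − 71 = 28.
Row 6 has 46 − 5 + 30 − 4 + 28 = 95; the blank must be 99 − 95 = 4.
Column 6 has 30 + 22 + 41 − 20 + 4 = 77; the blank must be 99 − 77 = 22.
Row 1 has 24 + 27 + 13 + 13 + 22 = 99; the blank must be 99 − 99 = 0.

b = 4, m = 22, x = 0, d = 28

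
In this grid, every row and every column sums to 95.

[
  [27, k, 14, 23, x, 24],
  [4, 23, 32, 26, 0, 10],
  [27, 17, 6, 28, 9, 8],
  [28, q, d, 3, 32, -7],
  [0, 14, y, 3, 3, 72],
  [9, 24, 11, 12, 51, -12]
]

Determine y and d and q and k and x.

y = 3, d = 29, q = 10, k = 7, x = 0

The known cells in column 5 total 95, leaving 95 − 95 = 0 for the blank.
The known cells in row 1 total 88, leaving 95 − 88 = 7 for the blank.
The known cells in column 2 total 85, leaving 95 − 85 = 10 for the blank.
The known cells in row 5 total 92, leaving 95 − 92 = 3 for the blank.
The known cells in row 4 total 66, leaving 95 − 66 = 29 for the blank.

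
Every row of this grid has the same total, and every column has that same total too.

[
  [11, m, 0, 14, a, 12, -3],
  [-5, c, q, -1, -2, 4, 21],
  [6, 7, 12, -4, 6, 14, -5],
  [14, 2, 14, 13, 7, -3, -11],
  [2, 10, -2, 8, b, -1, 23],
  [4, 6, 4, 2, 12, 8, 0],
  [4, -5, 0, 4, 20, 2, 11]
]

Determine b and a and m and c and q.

Rows 3 and 4 both sum to 36, so that's the common total.
Row 5 has 2 + 10 − 2 + 8 − 1 + 23 = 40; the blank must be 36 − 40 = -4.
Column 3 has 0 + 12 + 14 − 2 + 4 + 0 = 28; the blank must be 36 − 28 = 8.
Column 5 has -2 + 6 + 7 − 4 + 12 + 20 = 39; the blank must be 36 − 39 = -3.
Row 1 has 11 + 0 + 14 − 3 + 12 − 3 = 31; the blank must be 36 − 31 = 5.
Row 2 has -5 + 8 − 1 − 2 + 4 + 21 = 25; the blank must be 36 − 25 = 11.

b = -4, a = -3, m = 5, c = 11, q = 8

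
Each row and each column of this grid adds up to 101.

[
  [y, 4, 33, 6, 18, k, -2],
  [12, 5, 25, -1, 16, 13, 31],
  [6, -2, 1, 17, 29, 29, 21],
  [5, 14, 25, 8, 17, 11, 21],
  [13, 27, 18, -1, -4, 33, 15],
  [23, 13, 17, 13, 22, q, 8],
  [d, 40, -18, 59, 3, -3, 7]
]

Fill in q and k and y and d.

q = 5, k = 13, y = 29, d = 13

Row 6 has 23 + 13 + 17 + 13 + 22 + 8 = 96; the blank must be 101 − 96 = 5.
Row 7 has 40 − 18 + 59 + 3 − 3 + 7 = 88; the blank must be 101 − 88 = 13.
Column 6 has 13 + 29 + 11 + 33 + 5 − 3 = 88; the blank must be 101 − 88 = 13.
Row 1 has 4 + 33 + 6 + 18 + 13 − 2 = 72; the blank must be 101 − 72 = 29.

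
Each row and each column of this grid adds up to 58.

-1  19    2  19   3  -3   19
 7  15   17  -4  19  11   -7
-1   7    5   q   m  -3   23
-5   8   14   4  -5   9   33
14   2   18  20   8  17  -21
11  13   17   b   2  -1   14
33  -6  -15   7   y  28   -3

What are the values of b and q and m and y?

b = 2, q = 10, m = 17, y = 14

Row 6 has 11 + 13 + 17 + 2 − 1 + 14 = 56; the blank must be 58 − 56 = 2.
Column 4 has 19 − 4 + 4 + 20 + 2 + 7 = 48; the blank must be 58 − 48 = 10.
Row 3 has -1 + 7 + 5 + 10 − 3 + 23 = 41; the blank must be 58 − 41 = 17.
Row 7 has 33 − 6 − 15 + 7 + 28 − 3 = 44; the blank must be 58 − 44 = 14.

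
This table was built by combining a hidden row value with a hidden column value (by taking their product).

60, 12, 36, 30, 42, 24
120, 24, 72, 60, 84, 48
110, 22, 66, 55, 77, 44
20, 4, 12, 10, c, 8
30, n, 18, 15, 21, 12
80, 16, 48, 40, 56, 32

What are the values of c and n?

c = 14, n = 6

Each row is a constant multiple of every other row — this is a multiplication table with the headers hidden.
Row 4 is 12/36 = 1/3 times row 1, so its entry in column 5 is 42 × 1/3 = 14.
Row 5 is 18/36 = 1/2 times row 1, so its entry in column 2 is 12 × 1/2 = 6.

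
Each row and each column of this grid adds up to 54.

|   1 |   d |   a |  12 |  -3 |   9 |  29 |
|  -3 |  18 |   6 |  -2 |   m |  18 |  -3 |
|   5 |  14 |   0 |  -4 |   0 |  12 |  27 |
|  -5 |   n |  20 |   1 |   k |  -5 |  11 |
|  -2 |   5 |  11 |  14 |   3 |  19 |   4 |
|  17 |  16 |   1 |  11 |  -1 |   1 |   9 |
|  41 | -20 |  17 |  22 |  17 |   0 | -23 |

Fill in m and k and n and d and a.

Row 2: -3 + 18 + 6 − 2 + 18 − 3 = 34, so its missing entry is 54 − 34 = 20.
Column 5: -3 + 20 + 0 + 3 − 1 + 17 = 36, so its missing entry is 54 − 36 = 18.
Row 4: -5 + 20 + 1 + 18 − 5 + 11 = 40, so its missing entry is 54 − 40 = 14.
Column 2: 18 + 14 + 14 + 5 + 16 − 20 = 47, so its missing entry is 54 − 47 = 7.
Row 1: 1 + 7 + 12 − 3 + 9 + 29 = 55, so its missing entry is 54 − 55 = -1.

m = 20, k = 18, n = 14, d = 7, a = -1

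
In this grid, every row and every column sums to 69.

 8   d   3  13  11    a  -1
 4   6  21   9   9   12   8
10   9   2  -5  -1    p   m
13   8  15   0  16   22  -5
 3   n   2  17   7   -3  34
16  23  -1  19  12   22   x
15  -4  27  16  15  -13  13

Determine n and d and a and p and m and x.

The known cells in row 6 total 91, leaving 69 − 91 = -22 for the blank.
The known cells in column 7 total 27, leaving 69 − 27 = 42 for the blank.
The known cells in row 3 total 57, leaving 69 − 57 = 12 for the blank.
The known cells in column 6 total 52, leaving 69 − 52 = 17 for the blank.
The known cells in row 1 total 51, leaving 69 − 51 = 18 for the blank.
The known cells in row 5 total 60, leaving 69 − 60 = 9 for the blank.

n = 9, d = 18, a = 17, p = 12, m = 42, x = -22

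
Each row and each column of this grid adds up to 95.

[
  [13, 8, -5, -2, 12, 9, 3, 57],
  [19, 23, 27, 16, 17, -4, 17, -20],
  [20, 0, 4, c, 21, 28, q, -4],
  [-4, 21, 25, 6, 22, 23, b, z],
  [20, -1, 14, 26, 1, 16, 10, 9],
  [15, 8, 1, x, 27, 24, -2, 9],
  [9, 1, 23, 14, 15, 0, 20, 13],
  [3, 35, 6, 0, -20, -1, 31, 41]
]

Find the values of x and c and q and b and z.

x = 13, c = 22, q = 4, b = 12, z = -10

The known cells in column 8 total 105, leaving 95 − 105 = -10 for the blank.
The known cells in row 4 total 83, leaving 95 − 83 = 12 for the blank.
The known cells in column 7 total 91, leaving 95 − 91 = 4 for the blank.
The known cells in row 3 total 73, leaving 95 − 73 = 22 for the blank.
The known cells in row 6 total 82, leaving 95 − 82 = 13 for the blank.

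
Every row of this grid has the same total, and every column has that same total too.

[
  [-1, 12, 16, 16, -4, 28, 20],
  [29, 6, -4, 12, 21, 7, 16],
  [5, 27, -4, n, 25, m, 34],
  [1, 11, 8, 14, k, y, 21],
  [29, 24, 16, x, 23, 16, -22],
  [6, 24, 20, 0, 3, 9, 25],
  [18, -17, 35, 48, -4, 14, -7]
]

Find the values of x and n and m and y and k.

x = 1, n = -4, m = 4, y = 9, k = 23

Rows 1 and 2 both sum to 87, so that's the common total.
Column 5 has -4 + 21 + 25 + 23 + 3 − 4 = 64; the blank must be 87 − 64 = 23.
Row 5 has 29 + 24 + 16 + 23 + 16 − 22 = 86; the blank must be 87 − 86 = 1.
Column 4 has 16 + 12 + 14 + 1 + 0 + 48 = 91; the blank must be 87 − 91 = -4.
Row 3 has 5 + 27 − 4 − 4 + 25 + 34 = 83; the blank must be 87 − 83 = 4.
Row 4 has 1 + 11 + 8 + 14 + 23 + 21 = 78; the blank must be 87 − 78 = 9.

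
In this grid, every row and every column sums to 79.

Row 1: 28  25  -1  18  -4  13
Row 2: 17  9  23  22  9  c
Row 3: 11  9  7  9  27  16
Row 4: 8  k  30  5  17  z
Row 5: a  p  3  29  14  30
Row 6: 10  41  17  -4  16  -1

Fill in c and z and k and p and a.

c = -1, z = 22, k = -3, p = -2, a = 5

The known cells in column 1 total 74, leaving 79 − 74 = 5 for the blank.
The known cells in row 2 total 80, leaving 79 − 80 = -1 for the blank.
The known cells in row 5 total 81, leaving 79 − 81 = -2 for the blank.
The known cells in column 2 total 82, leaving 79 − 82 = -3 for the blank.
The known cells in row 4 total 57, leaving 79 − 57 = 22 for the blank.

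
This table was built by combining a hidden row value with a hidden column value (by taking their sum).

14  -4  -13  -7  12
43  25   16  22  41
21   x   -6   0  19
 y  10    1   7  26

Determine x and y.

x = 3, y = 28

The difference between any two rows is the same in every column — this is an addition table with the headers hidden.
Row 3 minus row 1 is 0 − (-7) = 7, so its entry in column 2 is -4 + 7 = 3.
Row 4 minus row 1 is 7 − (-7) = 14, so its entry in column 1 is 14 + 14 = 28.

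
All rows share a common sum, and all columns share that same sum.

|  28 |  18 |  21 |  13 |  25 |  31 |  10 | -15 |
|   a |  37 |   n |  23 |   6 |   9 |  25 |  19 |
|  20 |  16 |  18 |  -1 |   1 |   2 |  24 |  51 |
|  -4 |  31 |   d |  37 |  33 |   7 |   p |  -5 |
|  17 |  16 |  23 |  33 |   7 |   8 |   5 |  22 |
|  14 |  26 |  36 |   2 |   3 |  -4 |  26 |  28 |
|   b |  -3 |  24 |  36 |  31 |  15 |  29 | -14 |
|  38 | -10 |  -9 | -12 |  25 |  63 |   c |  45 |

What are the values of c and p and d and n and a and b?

Rows 1 and 3 both sum to 131, so that's the common total.
The known cells in row 7 total 118, leaving 131 − 118 = 13 for the blank.
The known cells in row 8 total 140, leaving 131 − 140 = -9 for the blank.
The known cells in column 7 total 110, leaving 131 − 110 = 21 for the blank.
The known cells in column 1 total 126, leaving 131 − 126 = 5 for the blank.
The known cells in row 2 total 124, leaving 131 − 124 = 7 for the blank.
The known cells in row 4 total 120, leaving 131 − 120 = 11 for the blank.

c = -9, p = 21, d = 11, n = 7, a = 5, b = 13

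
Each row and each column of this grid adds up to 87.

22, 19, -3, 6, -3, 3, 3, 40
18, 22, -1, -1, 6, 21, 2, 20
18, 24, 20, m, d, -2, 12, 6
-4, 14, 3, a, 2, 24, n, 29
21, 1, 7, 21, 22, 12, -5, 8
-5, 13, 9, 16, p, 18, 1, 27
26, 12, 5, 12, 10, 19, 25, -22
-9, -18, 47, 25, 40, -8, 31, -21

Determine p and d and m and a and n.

The known cells in row 6 total 79, leaving 87 − 79 = 8 for the blank.
The known cells in column 5 total 85, leaving 87 − 85 = 2 for the blank.
The known cells in row 3 total 80, leaving 87 − 80 = 7 for the blank.
The known cells in column 4 total 86, leaving 87 − 86 = 1 for the blank.
The known cells in row 4 total 69, leaving 87 − 69 = 18 for the blank.

p = 8, d = 2, m = 7, a = 1, n = 18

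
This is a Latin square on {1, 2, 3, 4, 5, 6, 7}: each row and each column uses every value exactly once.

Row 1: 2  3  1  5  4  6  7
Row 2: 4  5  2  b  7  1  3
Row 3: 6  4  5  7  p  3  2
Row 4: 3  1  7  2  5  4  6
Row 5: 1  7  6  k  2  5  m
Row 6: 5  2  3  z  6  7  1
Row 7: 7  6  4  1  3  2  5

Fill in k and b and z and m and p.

k = 3, b = 6, z = 4, m = 4, p = 1

At (row 3, col 5): row 3 already has {2, 3, 4, 5, 6, 7}, so the value is 1.
At (row 5, col 7): column 7 already has {1, 2, 3, 5, 6, 7}, so the value is 4.
Cell (5,4): row 5 already has {1, 2, 4, 5, 6, 7} → 3.
At (row 6, col 4): row 6 already has {1, 2, 3, 5, 6, 7}, so the value is 4.
For row 2, column 4: row 2 already has {1, 2, 3, 4, 5, 7}; that leaves 6.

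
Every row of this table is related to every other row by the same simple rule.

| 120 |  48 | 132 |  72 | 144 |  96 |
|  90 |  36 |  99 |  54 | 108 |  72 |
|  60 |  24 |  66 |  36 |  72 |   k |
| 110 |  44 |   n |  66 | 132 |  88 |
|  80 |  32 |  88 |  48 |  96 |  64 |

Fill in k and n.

k = 48, n = 121

Each row is a constant multiple of every other row — this is a multiplication table with the headers hidden.
Row 3 is 36/72 = 1/2 times row 1, so its entry in column 6 is 96 × 1/2 = 48.
Row 4 is 66/72 = 11/12 times row 1, so its entry in column 3 is 132 × 11/12 = 121.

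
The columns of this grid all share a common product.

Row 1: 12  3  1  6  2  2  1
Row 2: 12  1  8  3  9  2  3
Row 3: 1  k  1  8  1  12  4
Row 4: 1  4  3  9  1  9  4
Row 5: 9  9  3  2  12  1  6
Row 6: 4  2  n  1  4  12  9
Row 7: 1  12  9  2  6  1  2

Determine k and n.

k = 2, n = 8

Columns 4 and 6 each multiply to 5184, so every column has product 5184.
Column 2: 3×1×4×9×2×12 = 2592, so the missing entry is 5184 ÷ 2592 = 2.
Column 3: 1×8×1×3×3×9 = 648, so the missing entry is 5184 ÷ 648 = 8.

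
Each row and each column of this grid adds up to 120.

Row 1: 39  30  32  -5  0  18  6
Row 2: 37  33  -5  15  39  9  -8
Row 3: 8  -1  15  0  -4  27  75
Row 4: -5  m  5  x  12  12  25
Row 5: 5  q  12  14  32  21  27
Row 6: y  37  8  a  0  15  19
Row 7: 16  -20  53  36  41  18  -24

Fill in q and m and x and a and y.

q = 9, m = 32, x = 39, a = 21, y = 20

Column 1: 39 + 37 + 8 − 5 + 5 + 16 = 100, so its missing entry is 120 − 100 = 20.
Row 6: 20 + 37 + 8 + 0 + 15 + 19 = 99, so its missing entry is 120 − 99 = 21.
Column 4: -5 + 15 + 0 + 14 + 21 + 36 = 81, so its missing entry is 120 − 81 = 39.
Row 4: -5 + 5 + 39 + 12 + 12 + 25 = 88, so its missing entry is 120 − 88 = 32.
Row 5: 5 + 12 + 14 + 32 + 21 + 27 = 111, so its missing entry is 120 − 111 = 9.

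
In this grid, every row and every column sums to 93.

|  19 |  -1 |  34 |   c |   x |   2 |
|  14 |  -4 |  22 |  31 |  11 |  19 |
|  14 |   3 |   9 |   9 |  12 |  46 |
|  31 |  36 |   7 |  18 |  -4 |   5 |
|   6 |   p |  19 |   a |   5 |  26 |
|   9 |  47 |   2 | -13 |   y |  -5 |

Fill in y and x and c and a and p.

y = 53, x = 16, c = 23, a = 25, p = 12

The known cells in row 6 total 40, leaving 93 − 40 = 53 for the blank.
The known cells in column 5 total 77, leaving 93 − 77 = 16 for the blank.
The known cells in row 1 total 70, leaving 93 − 70 = 23 for the blank.
The known cells in column 4 total 68, leaving 93 − 68 = 25 for the blank.
The known cells in row 5 total 81, leaving 93 − 81 = 12 for the blank.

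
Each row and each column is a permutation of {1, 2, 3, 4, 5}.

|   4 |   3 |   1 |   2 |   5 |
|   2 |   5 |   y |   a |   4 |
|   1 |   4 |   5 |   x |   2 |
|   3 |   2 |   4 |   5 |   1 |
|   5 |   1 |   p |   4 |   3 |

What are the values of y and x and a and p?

y = 3, x = 3, a = 1, p = 2

Cell (3,4): row 3 already has {1, 2, 4, 5} → 3.
At (row 2, col 4): column 4 already has {2, 3, 4, 5}, so the value is 1.
For row 2, column 3: row 2 already has {1, 2, 4, 5}; that leaves 3.
At (row 5, col 3): row 5 already has {1, 3, 4, 5}, so the value is 2.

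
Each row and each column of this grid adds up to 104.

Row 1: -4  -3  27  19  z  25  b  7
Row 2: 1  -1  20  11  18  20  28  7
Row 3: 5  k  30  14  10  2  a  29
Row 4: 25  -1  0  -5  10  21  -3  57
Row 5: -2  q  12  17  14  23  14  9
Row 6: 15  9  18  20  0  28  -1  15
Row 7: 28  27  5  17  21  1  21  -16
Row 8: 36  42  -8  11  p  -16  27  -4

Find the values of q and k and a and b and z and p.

The known cells in row 8 total 88, leaving 104 − 88 = 16 for the blank.
The known cells in column 5 total 89, leaving 104 − 89 = 15 for the blank.
The known cells in row 1 total 86, leaving 104 − 86 = 18 for the blank.
The known cells in column 7 total 104, leaving 104 − 104 = 0 for the blank.
The known cells in row 3 total 90, leaving 104 − 90 = 14 for the blank.
The known cells in row 5 total 87, leaving 104 − 87 = 17 for the blank.

q = 17, k = 14, a = 0, b = 18, z = 15, p = 16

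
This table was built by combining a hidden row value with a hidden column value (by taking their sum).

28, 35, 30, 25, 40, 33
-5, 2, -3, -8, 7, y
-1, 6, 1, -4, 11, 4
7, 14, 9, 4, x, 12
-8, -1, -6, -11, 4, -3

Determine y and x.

The difference between any two rows is the same in every column — this is an addition table with the headers hidden.
Row 2 minus row 1 is -5 − 28 = -33, so its entry in column 6 is 33 + (-33) = 0.
Row 4 minus row 1 is 7 − 28 = -21, so its entry in column 5 is 40 + (-21) = 19.

y = 0, x = 19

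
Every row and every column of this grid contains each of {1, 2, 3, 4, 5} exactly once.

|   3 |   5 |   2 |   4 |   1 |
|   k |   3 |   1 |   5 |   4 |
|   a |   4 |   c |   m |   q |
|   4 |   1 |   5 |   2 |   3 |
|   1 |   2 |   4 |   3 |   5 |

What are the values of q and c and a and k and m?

For row 3, column 5: column 5 already has {1, 3, 4, 5}; that leaves 2.
Cell (3,4): column 4 already has {2, 3, 4, 5} → 1.
For row 3, column 3: column 3 already has {1, 2, 4, 5}; that leaves 3.
For row 3, column 1: row 3 already has {1, 2, 3, 4}; that leaves 5.
For row 2, column 1: row 2 already has {1, 3, 4, 5}; that leaves 2.

q = 2, c = 3, a = 5, k = 2, m = 1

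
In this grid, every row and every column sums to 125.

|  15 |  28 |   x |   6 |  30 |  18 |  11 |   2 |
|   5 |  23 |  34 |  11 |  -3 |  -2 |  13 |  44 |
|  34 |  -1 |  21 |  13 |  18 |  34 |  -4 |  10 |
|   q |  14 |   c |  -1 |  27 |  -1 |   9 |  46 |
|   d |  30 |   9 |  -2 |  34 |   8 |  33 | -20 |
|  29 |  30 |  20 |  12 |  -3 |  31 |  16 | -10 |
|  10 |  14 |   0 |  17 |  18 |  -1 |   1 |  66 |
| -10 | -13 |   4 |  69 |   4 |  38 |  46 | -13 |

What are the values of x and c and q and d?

Row 1: 15 + 28 + 6 + 30 + 18 + 11 + 2 = 110, so its missing entry is 125 − 110 = 15.
Row 5: 30 + 9 − 2 + 34 + 8 + 33 − 20 = 92, so its missing entry is 125 − 92 = 33.
Column 3: 15 + 34 + 21 + 9 + 20 + 0 + 4 = 103, so its missing entry is 125 − 103 = 22.
Row 4: 14 + 22 − 1 + 27 − 1 + 9 + 46 = 116, so its missing entry is 125 − 116 = 9.

x = 15, c = 22, q = 9, d = 33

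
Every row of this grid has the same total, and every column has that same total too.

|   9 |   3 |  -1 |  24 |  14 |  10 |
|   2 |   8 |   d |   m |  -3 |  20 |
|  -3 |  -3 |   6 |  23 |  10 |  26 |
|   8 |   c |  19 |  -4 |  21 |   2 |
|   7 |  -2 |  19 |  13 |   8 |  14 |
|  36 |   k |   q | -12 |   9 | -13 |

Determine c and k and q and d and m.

Rows 1 and 3 both sum to 59, so that's the common total.
Row 4: 8 + 19 − 4 + 21 + 2 = 46, so its missing entry is 59 − 46 = 13.
Column 2: 3 + 8 − 3 + 13 − 2 = 19, so its missing entry is 59 − 19 = 40.
Column 4: 24 + 23 − 4 + 13 − 12 = 44, so its missing entry is 59 − 44 = 15.
Row 2: 2 + 8 + 15 − 3 + 20 = 42, so its missing entry is 59 − 42 = 17.
Row 6: 36 + 40 − 12 + 9 − 13 = 60, so its missing entry is 59 − 60 = -1.

c = 13, k = 40, q = -1, d = 17, m = 15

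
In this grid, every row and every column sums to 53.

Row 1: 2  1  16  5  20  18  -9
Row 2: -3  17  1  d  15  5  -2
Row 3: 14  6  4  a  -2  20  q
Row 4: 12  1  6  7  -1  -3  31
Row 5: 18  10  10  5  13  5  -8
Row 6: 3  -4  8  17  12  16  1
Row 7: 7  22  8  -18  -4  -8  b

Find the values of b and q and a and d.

b = 46, q = -6, a = 17, d = 20

Row 7: 7 + 22 + 8 − 18 − 4 − 8 = 7, so its missing entry is 53 − 7 = 46.
Row 2: -3 + 17 + 1 + 15 + 5 − 2 = 33, so its missing entry is 53 − 33 = 20.
Column 4: 5 + 20 + 7 + 5 + 17 − 18 = 36, so its missing entry is 53 − 36 = 17.
Row 3: 14 + 6 + 4 + 17 − 2 + 20 = 59, so its missing entry is 53 − 59 = -6.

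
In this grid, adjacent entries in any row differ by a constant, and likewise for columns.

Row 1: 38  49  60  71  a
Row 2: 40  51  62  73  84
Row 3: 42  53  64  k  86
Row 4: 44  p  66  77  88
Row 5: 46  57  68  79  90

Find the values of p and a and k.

p = 55, a = 82, k = 75

Along each row the entries change by 11 per step; down each column they change by 2.
Row 4: from 44 at column 1, stepping by 11 to column 2 gives 55.
Row 1: from 38 at column 1, stepping by 11 to column 5 gives 82.
Row 3: from 42 at column 1, stepping by 11 to column 4 gives 75.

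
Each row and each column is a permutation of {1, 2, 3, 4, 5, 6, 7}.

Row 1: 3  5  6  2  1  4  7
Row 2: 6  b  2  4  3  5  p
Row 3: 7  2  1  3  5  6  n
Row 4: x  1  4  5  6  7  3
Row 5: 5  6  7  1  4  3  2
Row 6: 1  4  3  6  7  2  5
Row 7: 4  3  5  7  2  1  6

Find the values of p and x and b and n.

p = 1, x = 2, b = 7, n = 4

Cell (2,2): column 2 already has {1, 2, 3, 4, 5, 6} → 7.
Cell (2,7): row 2 already has {2, 3, 4, 5, 6, 7} → 1.
For row 3, column 7: row 3 already has {1, 2, 3, 5, 6, 7}; that leaves 4.
At (row 4, col 1): row 4 already has {1, 3, 4, 5, 6, 7}, so the value is 2.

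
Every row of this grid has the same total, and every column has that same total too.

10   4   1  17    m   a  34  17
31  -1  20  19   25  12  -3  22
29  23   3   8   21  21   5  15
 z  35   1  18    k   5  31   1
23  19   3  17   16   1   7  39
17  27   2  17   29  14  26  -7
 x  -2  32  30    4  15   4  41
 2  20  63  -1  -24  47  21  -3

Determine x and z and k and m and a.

x = 1, z = 12, k = 22, m = 32, a = 10

Rows 2 and 3 both sum to 125, so that's the common total.
Column 6: 12 + 21 + 5 + 1 + 14 + 15 + 47 = 115, so its missing entry is 125 − 115 = 10.
Row 1: 10 + 4 + 1 + 17 + 10 + 34 + 17 = 93, so its missing entry is 125 − 93 = 32.
Column 5: 32 + 25 + 21 + 16 + 29 + 4 − 24 = 103, so its missing entry is 125 − 103 = 22.
Row 4: 35 + 1 + 18 + 22 + 5 + 31 + 1 = 113, so its missing entry is 125 − 113 = 12.
Row 7: -2 + 32 + 30 + 4 + 15 + 4 + 41 = 124, so its missing entry is 125 − 124 = 1.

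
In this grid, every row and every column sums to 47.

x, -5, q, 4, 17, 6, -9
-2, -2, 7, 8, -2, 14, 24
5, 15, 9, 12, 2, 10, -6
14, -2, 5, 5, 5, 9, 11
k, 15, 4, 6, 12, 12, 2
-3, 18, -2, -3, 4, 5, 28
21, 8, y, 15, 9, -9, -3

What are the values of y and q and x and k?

y = 6, q = 18, x = 16, k = -4

The known cells in row 7 total 41, leaving 47 − 41 = 6 for the blank.
The known cells in row 5 total 51, leaving 47 − 51 = -4 for the blank.
The known cells in column 1 total 31, leaving 47 − 31 = 16 for the blank.
The known cells in row 1 total 29, leaving 47 − 29 = 18 for the blank.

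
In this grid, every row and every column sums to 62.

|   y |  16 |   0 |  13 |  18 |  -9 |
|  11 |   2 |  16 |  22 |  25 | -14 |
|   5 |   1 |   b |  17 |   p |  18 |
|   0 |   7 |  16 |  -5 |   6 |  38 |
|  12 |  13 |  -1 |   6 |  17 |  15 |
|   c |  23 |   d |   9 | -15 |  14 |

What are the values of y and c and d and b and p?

Column 5 has 18 + 25 + 6 + 17 − 15 = 51; the blank must be 62 − 51 = 11.
Row 1 has 16 + 0 + 13 + 18 − 9 = 38; the blank must be 62 − 38 = 24.
Column 1 has 24 + 11 + 5 + 0 + 12 = 52; the blank must be 62 − 52 = 10.
Row 3 has 5 + 1 + 17 + 11 + 18 = 52; the blank must be 62 − 52 = 10.
Row 6 has 10 + 23 + 9 − 15 + 14 = 41; the blank must be 62 − 41 = 21.

y = 24, c = 10, d = 21, b = 10, p = 11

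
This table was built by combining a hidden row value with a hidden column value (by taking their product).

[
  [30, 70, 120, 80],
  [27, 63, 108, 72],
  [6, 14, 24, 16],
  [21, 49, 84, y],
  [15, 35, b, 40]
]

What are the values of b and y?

b = 60, y = 56

Each row is a constant multiple of every other row — this is a multiplication table with the headers hidden.
Row 5 is 35/70 = 1/2 times row 1, so its entry in column 3 is 120 × 1/2 = 60.
Row 4 is 49/70 = 7/10 times row 1, so its entry in column 4 is 80 × 7/10 = 56.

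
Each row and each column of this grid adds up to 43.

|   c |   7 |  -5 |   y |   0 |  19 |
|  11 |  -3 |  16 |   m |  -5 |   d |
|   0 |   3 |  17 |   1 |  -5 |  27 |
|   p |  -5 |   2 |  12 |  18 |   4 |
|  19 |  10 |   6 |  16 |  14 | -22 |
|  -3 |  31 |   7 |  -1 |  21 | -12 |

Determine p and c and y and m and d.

p = 12, c = 4, y = 18, m = -3, d = 27

Column 6: 19 + 27 + 4 − 22 − 12 = 16, so its missing entry is 43 − 16 = 27.
Row 4: -5 + 2 + 12 + 18 + 4 = 31, so its missing entry is 43 − 31 = 12.
Column 1: 11 + 0 + 12 + 19 − 3 = 39, so its missing entry is 43 − 39 = 4.
Row 1: 4 + 7 − 5 + 0 + 19 = 25, so its missing entry is 43 − 25 = 18.
Row 2: 11 − 3 + 16 − 5 + 27 = 46, so its missing entry is 43 − 46 = -3.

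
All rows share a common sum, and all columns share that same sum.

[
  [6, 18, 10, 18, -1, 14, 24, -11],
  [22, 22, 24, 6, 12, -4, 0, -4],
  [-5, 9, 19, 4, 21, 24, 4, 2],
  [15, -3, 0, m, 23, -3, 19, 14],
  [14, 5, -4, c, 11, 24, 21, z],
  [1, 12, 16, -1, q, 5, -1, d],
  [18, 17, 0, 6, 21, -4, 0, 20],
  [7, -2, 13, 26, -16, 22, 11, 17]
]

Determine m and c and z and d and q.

m = 13, c = 6, z = 1, d = 39, q = 7

Rows 1 and 2 both sum to 78, so that's the common total.
Column 5 has -1 + 12 + 21 + 23 + 11 + 21 − 16 = 71; the blank must be 78 − 71 = 7.
Row 6 has 1 + 12 + 16 − 1 + 7 + 5 − 1 = 39; the blank must be 78 − 39 = 39.
Row 4 has 15 − 3 + 0 + 23 − 3 + 19 + 14 = 65; the blank must be 78 − 65 = 13.
Column 4 has 18 + 6 + 4 + 13 − 1 + 6 + 26 = 72; the blank must be 78 − 72 = 6.
Row 5 has 14 + 5 − 4 + 6 + 11 + 24 + 21 = 77; the blank must be 78 − 77 = 1.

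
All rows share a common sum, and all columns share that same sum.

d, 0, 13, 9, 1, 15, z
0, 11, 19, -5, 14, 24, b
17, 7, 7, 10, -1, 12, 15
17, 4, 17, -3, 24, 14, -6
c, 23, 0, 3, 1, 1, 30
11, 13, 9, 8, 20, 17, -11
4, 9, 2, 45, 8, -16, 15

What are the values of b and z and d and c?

Rows 3 and 4 both sum to 67, so that's the common total.
Row 2: 0 + 11 + 19 − 5 + 14 + 24 = 63, so its missing entry is 67 − 63 = 4.
Row 5: 23 + 0 + 3 + 1 + 1 + 30 = 58, so its missing entry is 67 − 58 = 9.
Column 1: 0 + 17 + 17 + 9 + 11 + 4 = 58, so its missing entry is 67 − 58 = 9.
Row 1: 9 + 0 + 13 + 9 + 1 + 15 = 47, so its missing entry is 67 − 47 = 20.

b = 4, z = 20, d = 9, c = 9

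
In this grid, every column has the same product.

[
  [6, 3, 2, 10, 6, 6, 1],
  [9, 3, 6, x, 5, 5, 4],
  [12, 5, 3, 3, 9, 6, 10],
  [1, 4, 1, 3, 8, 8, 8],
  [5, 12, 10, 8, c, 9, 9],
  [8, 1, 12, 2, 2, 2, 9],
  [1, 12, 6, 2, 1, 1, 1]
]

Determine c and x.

c = 6, x = 9

Columns 2 and 3 each multiply to 25920, so every column has product 25920.
Column 5: 6×5×9×8×2×1 = 4320, so the missing entry is 25920 ÷ 4320 = 6.
Column 4: 10×3×3×8×2×2 = 2880, so the missing entry is 25920 ÷ 2880 = 9.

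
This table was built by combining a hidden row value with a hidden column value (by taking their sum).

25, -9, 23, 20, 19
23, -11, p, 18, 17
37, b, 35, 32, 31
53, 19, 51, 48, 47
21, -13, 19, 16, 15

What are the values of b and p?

The difference between any two rows is the same in every column — this is an addition table with the headers hidden.
Row 3 minus row 1 is 31 − 19 = 12, so its entry in column 2 is -9 + 12 = 3.
Row 2 minus row 1 is 17 − 19 = -2, so its entry in column 3 is 23 + (-2) = 21.

b = 3, p = 21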